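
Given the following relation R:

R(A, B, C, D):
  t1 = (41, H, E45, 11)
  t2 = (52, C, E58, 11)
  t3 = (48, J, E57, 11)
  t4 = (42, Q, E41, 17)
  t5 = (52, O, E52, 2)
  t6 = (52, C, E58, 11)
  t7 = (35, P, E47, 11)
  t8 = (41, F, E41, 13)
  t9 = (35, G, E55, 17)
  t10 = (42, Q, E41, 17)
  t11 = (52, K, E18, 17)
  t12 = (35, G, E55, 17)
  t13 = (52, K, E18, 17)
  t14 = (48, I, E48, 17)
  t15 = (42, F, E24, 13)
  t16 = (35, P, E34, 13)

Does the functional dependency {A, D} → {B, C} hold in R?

Yes

(A=41, D=11): row 1 → {B,C} = (H, E45) ✓
(A=52, D=11): rows 2, 6 → {B,C} = (C, E58), (C, E58) ✓
(A=48, D=11): row 3 → {B,C} = (J, E57) ✓
(A=42, D=17): rows 4, 10 → {B,C} = (Q, E41), (Q, E41) ✓
(A=52, D=2): row 5 → {B,C} = (O, E52) ✓
(A=35, D=11): row 7 → {B,C} = (P, E47) ✓
(A=41, D=13): row 8 → {B,C} = (F, E41) ✓
(A=35, D=17): rows 9, 12 → {B,C} = (G, E55), (G, E55) ✓
(A=52, D=17): rows 11, 13 → {B,C} = (K, E18), (K, E18) ✓
(A=48, D=17): row 14 → {B,C} = (I, E48) ✓
(A=42, D=13): row 15 → {B,C} = (F, E24) ✓
(A=35, D=13): row 16 → {B,C} = (P, E34) ✓
Every {A, D} value is associated with a single {B, C} value, so {A, D} → {B, C} holds.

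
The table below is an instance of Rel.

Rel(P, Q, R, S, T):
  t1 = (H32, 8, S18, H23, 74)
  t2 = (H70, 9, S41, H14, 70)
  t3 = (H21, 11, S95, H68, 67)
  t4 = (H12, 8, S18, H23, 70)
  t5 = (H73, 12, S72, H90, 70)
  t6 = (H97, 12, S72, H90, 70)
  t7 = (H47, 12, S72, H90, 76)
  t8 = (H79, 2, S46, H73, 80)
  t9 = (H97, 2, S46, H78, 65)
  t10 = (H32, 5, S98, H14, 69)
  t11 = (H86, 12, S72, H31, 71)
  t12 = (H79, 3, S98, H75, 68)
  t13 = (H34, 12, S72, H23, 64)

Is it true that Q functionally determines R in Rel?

Q=8: rows 1, 4 → R = S18, S18 ✓
Q=9: row 2 → R = S41 ✓
Q=11: row 3 → R = S95 ✓
Q=12: rows 5, 6, 7, 11, 13 → R = S72, S72, S72, S72, S72 ✓
Q=2: rows 8, 9 → R = S46, S46 ✓
Q=5: row 10 → R = S98 ✓
Q=3: row 12 → R = S98 ✓
Every Q value is associated with a single R value, so Q -> R holds.

Yes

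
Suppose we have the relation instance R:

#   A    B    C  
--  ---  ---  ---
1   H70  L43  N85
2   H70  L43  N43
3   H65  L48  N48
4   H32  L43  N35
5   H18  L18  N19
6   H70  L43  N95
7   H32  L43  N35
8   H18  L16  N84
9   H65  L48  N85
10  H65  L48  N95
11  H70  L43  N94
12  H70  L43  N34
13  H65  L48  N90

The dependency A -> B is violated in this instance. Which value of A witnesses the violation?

H18

A=H70: rows 1, 2, 6, 11, 12 → B = L43, L43, L43, L43, L43 ✓
A=H65: rows 3, 9, 10, 13 → B = L48, L48, L48, L48 ✓
A=H32: rows 4, 7 → B = L43, L43 ✓
A=H18: rows 5, 8 → B takes values {L18, L16} — violation
The only A value with inconsistent B is A=H18.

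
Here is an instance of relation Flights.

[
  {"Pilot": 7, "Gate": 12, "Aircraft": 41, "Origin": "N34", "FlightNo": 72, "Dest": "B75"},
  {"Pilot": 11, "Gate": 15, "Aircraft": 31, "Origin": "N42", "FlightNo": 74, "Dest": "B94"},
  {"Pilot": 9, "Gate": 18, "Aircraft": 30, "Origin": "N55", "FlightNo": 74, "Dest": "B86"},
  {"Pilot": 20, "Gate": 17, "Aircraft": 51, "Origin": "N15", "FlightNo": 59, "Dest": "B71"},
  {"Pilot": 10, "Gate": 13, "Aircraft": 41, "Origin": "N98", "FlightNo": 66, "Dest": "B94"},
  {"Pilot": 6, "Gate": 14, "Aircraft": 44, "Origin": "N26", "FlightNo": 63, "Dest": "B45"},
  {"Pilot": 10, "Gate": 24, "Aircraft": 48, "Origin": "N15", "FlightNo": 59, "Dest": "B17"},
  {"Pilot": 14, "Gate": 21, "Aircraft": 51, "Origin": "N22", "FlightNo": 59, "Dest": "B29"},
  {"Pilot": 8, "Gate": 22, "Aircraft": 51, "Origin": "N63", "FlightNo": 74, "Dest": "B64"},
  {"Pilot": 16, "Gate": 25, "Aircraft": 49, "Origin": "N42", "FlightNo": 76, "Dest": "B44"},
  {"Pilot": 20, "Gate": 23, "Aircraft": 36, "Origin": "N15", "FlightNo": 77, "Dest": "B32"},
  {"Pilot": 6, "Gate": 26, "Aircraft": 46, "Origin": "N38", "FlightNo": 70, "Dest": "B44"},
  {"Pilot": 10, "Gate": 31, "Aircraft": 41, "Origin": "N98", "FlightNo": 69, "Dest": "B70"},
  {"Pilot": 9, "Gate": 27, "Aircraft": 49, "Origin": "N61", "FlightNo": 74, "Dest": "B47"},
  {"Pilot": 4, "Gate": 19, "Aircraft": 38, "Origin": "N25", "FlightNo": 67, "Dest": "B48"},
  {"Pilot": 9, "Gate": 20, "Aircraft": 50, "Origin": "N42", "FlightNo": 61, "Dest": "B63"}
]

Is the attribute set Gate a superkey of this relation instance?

Yes

All 16 rows have distinct Gate values, so Gate → (all attributes) holds and Gate is a superkey.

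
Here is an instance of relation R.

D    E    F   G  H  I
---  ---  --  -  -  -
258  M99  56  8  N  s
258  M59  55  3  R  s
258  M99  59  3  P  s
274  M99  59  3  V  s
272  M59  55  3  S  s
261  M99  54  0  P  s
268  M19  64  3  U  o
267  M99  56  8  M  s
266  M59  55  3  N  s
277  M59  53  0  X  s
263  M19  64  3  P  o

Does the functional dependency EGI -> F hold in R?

(E=M99, G=8, I=s): 2 rows → F = 56, 56 ✓
(E=M59, G=3, I=s): 3 rows → F = 55, 55, 55 ✓
(E=M99, G=3, I=s): 2 rows → F = 59, 59 ✓
(E=M99, G=0, I=s): 1 row → F = 54 ✓
(E=M19, G=3, I=o): 2 rows → F = 64, 64 ✓
(E=M59, G=0, I=s): 1 row → F = 53 ✓
Every EGI value is associated with a single F value, so EGI -> F holds.

Yes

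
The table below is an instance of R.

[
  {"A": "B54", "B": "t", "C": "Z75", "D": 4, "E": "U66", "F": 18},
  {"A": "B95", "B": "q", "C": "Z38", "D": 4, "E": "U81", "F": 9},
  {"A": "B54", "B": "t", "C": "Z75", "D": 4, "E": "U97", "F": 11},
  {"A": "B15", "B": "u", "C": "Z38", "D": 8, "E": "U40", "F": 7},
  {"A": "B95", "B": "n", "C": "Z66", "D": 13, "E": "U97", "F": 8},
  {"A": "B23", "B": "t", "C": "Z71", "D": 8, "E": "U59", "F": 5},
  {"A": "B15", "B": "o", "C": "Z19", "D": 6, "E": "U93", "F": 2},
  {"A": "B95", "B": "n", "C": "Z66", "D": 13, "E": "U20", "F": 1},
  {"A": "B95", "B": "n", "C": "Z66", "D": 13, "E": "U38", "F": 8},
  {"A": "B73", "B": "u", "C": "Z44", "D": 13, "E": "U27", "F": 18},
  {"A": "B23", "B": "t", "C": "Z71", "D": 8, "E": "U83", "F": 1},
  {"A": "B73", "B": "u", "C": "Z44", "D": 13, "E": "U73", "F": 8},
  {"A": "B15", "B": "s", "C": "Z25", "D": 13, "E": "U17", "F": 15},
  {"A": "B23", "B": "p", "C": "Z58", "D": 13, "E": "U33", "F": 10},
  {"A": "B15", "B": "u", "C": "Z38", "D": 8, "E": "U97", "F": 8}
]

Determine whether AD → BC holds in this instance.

Yes

(A=B54, D=4): 2 rows → {B,C} = (t, Z75), (t, Z75) ✓
(A=B95, D=4): 1 row → {B,C} = (q, Z38) ✓
(A=B15, D=8): 2 rows → {B,C} = (u, Z38), (u, Z38) ✓
(A=B95, D=13): 3 rows → {B,C} = (n, Z66), (n, Z66), (n, Z66) ✓
(A=B23, D=8): 2 rows → {B,C} = (t, Z71), (t, Z71) ✓
(A=B15, D=6): 1 row → {B,C} = (o, Z19) ✓
(A=B73, D=13): 2 rows → {B,C} = (u, Z44), (u, Z44) ✓
(A=B15, D=13): 1 row → {B,C} = (s, Z25) ✓
(A=B23, D=13): 1 row → {B,C} = (p, Z58) ✓
Every AD value is associated with a single BC value, so AD → BC holds.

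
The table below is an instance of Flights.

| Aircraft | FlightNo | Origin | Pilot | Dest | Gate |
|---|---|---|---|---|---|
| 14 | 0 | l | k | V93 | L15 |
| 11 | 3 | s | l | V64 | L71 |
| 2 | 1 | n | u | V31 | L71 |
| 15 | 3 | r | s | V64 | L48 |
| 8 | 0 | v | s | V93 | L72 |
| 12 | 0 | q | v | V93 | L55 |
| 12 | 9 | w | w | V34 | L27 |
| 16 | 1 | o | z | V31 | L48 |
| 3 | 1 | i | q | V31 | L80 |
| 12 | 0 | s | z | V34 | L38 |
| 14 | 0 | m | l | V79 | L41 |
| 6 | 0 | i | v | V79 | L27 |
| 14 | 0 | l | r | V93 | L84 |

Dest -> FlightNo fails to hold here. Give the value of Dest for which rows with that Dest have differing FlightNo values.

V34

Dest=V93: 4 rows → FlightNo = 0, 0, 0, 0 ✓
Dest=V64: 2 rows → FlightNo = 3, 3 ✓
Dest=V31: 3 rows → FlightNo = 1, 1, 1 ✓
Dest=V34: 2 rows → FlightNo takes values {9, 0} — violation
Dest=V79: 2 rows → FlightNo = 0, 0 ✓
The only Dest value with inconsistent FlightNo is Dest=V34.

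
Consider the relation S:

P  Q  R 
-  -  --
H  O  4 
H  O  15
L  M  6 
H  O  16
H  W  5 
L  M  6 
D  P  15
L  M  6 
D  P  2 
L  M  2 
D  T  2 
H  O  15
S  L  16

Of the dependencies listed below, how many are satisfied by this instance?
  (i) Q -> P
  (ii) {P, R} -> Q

(i) Q -> P: every LHS value maps to a single RHS value — holds.
(ii) {P, R} -> Q: (P=D, R=2): 2 rows → Q takes values {P, T} — violation — fails.
1 of the 2 dependencies holds.

1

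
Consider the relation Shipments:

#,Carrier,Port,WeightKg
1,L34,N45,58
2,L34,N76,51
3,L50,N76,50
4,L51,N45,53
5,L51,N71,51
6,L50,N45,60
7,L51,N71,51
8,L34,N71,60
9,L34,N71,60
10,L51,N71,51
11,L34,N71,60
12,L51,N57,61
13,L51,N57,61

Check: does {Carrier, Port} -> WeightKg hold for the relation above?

Yes

(Carrier=L34, Port=N45): row 1 → WeightKg = 58 ✓
(Carrier=L34, Port=N76): row 2 → WeightKg = 51 ✓
(Carrier=L50, Port=N76): row 3 → WeightKg = 50 ✓
(Carrier=L51, Port=N45): row 4 → WeightKg = 53 ✓
(Carrier=L51, Port=N71): rows 5, 7, 10 → WeightKg = 51, 51, 51 ✓
(Carrier=L50, Port=N45): row 6 → WeightKg = 60 ✓
(Carrier=L34, Port=N71): rows 8, 9, 11 → WeightKg = 60, 60, 60 ✓
(Carrier=L51, Port=N57): rows 12, 13 → WeightKg = 61, 61 ✓
Every {Carrier, Port} value is associated with a single WeightKg value, so {Carrier, Port} -> WeightKg holds.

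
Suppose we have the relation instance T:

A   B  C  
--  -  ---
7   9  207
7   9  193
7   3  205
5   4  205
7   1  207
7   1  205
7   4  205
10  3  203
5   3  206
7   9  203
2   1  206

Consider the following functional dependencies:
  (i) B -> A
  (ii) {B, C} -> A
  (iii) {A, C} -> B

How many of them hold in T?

0

(i) B -> A: B=3: 3 rows → A takes values {7, 10, 5} — violation; B=4: 2 rows → A takes values {5, 7} — violation; B=1: 3 rows → A takes values {7, 2} — violation — fails.
(ii) {B, C} -> A: (B=4, C=205): 2 rows → A takes values {5, 7} — violation — fails.
(iii) {A, C} -> B: (A=7, C=207): 2 rows → B takes values {9, 1} — violation; (A=7, C=205): 3 rows → B takes values {3, 1, 4} — violation — fails.
None of the 3 dependencies hold.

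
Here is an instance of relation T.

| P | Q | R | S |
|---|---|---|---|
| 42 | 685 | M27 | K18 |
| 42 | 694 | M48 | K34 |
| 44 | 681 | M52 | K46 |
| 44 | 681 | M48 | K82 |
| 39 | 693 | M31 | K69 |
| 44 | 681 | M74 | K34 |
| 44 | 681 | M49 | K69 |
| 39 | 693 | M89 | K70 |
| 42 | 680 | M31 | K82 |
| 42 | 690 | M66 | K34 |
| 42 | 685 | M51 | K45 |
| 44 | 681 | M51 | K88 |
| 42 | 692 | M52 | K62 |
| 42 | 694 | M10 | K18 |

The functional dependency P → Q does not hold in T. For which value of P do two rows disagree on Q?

42

P=42: 7 rows → Q takes values {685, 694, 680, 690, 692} — violation
P=44: 5 rows → Q = 681, 681, 681, 681, 681 ✓
P=39: 2 rows → Q = 693, 693 ✓
The only P value with inconsistent Q is P=42.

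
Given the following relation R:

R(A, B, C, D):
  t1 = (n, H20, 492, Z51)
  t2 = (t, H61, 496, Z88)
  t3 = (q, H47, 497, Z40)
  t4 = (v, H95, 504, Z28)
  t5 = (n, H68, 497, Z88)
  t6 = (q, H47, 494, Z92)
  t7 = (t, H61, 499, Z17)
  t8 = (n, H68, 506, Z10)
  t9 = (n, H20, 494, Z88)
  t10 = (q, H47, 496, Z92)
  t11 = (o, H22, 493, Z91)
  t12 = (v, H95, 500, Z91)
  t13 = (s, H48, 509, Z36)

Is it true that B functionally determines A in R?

Yes

B=H20: rows 1, 9 → A = n, n ✓
B=H61: rows 2, 7 → A = t, t ✓
B=H47: rows 3, 6, 10 → A = q, q, q ✓
B=H95: rows 4, 12 → A = v, v ✓
B=H68: rows 5, 8 → A = n, n ✓
B=H22: row 11 → A = o ✓
B=H48: row 13 → A = s ✓
Every B value is associated with a single A value, so B → A holds.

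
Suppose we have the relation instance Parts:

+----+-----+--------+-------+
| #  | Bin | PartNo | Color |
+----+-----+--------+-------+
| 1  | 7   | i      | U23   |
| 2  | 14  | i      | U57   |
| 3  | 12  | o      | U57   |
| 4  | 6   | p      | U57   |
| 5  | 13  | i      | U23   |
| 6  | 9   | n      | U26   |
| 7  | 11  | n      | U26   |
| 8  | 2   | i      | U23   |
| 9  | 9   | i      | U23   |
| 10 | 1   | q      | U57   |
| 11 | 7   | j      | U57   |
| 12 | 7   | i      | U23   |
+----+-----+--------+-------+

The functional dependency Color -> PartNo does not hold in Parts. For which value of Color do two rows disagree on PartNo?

Color=U23: rows 1, 5, 8, 9, 12 → PartNo = i, i, i, i, i ✓
Color=U57: rows 2, 3, 4, 10, 11 → PartNo takes values {i, o, p, q, j} — violation
Color=U26: rows 6, 7 → PartNo = n, n ✓
The only Color value with inconsistent PartNo is Color=U57.

U57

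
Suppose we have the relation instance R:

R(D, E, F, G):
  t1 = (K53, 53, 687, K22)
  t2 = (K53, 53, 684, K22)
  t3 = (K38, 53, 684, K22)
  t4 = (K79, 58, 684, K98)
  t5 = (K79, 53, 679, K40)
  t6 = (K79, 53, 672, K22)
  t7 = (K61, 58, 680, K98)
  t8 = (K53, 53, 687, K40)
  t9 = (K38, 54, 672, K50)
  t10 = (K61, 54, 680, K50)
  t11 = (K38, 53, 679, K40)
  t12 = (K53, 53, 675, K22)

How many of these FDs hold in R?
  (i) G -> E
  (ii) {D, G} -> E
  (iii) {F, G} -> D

2

(i) G -> E: every LHS value maps to a single RHS value — holds.
(ii) {D, G} -> E: every LHS value maps to a single RHS value — holds.
(iii) {F, G} -> D: (F=684, G=K22): rows 2, 3 → D takes values {K53, K38} — violation; (F=679, G=K40): rows 5, 11 → D takes values {K79, K38} — violation — fails.
2 of the 3 dependencies hold.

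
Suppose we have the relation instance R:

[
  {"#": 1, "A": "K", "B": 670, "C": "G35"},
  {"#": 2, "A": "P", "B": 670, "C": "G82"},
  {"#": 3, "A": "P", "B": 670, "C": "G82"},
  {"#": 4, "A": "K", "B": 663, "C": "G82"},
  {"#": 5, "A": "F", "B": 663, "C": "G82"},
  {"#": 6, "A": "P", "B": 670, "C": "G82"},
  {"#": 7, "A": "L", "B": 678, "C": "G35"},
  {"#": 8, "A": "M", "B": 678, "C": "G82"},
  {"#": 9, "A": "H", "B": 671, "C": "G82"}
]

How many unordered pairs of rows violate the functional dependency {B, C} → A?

(B=670, C=G82): all 3 rows agree on A — 0 pairs.
(B=663, C=G82): violating pairs (4,5) — 1 pair.

1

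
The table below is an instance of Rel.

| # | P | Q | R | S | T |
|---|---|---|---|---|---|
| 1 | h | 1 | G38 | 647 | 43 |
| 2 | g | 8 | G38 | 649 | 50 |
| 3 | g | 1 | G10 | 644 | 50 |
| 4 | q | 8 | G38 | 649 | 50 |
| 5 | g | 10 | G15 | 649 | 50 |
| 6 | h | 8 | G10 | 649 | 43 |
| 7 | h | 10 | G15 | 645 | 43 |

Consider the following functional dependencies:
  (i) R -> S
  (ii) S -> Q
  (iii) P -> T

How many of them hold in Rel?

(i) R -> S: R=G38: rows 1, 2, 4 → S takes values {647, 649} — violation; R=G10: rows 3, 6 → S takes values {644, 649} — violation; R=G15: rows 5, 7 → S takes values {649, 645} — violation — fails.
(ii) S -> Q: S=649: rows 2, 4, 5, 6 → Q takes values {8, 10} — violation — fails.
(iii) P -> T: every LHS value maps to a single RHS value — holds.
1 of the 3 dependencies holds.

1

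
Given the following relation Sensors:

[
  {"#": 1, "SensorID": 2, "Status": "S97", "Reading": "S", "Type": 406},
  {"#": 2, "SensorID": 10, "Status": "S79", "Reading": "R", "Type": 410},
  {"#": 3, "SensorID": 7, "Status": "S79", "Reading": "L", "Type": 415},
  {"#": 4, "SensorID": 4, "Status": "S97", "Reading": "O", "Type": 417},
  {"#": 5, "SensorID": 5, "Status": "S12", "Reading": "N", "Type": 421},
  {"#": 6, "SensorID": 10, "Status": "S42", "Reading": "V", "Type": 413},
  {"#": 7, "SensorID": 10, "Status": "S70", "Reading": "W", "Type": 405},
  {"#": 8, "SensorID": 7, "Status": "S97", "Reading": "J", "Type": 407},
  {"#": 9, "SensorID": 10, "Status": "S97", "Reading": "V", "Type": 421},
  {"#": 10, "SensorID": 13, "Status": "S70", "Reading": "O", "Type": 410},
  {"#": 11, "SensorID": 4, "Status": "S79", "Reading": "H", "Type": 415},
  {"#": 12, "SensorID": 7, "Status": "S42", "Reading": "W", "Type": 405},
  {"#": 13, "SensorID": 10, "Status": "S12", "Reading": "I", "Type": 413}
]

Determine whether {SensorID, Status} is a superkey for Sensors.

All 13 rows have distinct {SensorID, Status} values, so {SensorID, Status} → (all attributes) holds and {SensorID, Status} is a superkey.

Yes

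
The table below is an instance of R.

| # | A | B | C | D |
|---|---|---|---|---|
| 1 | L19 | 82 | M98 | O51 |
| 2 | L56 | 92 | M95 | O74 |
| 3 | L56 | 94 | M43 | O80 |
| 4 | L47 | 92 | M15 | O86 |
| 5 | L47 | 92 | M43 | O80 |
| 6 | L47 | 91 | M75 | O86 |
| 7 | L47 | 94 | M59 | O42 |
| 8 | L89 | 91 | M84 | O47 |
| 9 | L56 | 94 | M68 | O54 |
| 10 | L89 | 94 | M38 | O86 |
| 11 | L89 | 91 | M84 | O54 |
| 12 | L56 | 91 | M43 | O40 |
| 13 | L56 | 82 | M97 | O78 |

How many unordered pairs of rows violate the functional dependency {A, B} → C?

2

(A=L56, B=94): violating pairs (3,9) — 1 pair.
(A=L47, B=92): violating pairs (4,5) — 1 pair.
(A=L89, B=91): all 2 rows agree on C — 0 pairs.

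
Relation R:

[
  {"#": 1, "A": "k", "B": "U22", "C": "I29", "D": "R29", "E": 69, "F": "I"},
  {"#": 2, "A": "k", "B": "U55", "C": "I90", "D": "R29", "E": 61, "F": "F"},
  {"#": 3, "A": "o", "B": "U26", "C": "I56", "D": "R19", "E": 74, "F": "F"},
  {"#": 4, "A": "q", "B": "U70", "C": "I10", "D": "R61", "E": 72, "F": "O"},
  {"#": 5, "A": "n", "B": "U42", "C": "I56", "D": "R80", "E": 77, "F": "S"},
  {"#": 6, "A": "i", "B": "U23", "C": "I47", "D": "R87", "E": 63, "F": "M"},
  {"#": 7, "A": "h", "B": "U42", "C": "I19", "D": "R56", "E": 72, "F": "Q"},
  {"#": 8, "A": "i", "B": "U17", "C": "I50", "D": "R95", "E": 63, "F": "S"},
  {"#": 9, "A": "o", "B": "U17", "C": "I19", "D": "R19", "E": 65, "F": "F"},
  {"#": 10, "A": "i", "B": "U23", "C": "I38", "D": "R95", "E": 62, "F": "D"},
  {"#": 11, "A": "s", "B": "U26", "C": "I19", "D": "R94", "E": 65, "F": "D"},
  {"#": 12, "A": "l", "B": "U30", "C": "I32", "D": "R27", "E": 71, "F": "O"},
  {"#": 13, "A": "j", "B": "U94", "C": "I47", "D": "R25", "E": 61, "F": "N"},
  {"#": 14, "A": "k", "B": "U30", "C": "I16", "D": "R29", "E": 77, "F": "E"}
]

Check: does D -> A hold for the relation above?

D=R29: rows 1, 2, 14 → A = k, k, k ✓
D=R19: rows 3, 9 → A = o, o ✓
D=R61: row 4 → A = q ✓
D=R80: row 5 → A = n ✓
D=R87: row 6 → A = i ✓
D=R56: row 7 → A = h ✓
D=R95: rows 8, 10 → A = i, i ✓
D=R94: row 11 → A = s ✓
D=R27: row 12 → A = l ✓
D=R25: row 13 → A = j ✓
Every D value is associated with a single A value, so D -> A holds.

Yes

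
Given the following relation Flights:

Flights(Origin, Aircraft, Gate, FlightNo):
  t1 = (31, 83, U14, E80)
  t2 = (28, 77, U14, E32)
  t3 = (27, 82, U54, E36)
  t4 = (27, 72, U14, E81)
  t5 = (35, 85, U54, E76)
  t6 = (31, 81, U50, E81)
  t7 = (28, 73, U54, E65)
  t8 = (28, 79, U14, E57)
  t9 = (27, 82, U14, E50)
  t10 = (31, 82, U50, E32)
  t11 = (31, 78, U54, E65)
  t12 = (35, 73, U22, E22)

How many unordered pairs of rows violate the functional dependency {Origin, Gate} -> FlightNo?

(Origin=28, Gate=U14): violating pairs (2,8) — 1 pair.
(Origin=27, Gate=U14): violating pairs (4,9) — 1 pair.
(Origin=31, Gate=U50): violating pairs (6,10) — 1 pair.

3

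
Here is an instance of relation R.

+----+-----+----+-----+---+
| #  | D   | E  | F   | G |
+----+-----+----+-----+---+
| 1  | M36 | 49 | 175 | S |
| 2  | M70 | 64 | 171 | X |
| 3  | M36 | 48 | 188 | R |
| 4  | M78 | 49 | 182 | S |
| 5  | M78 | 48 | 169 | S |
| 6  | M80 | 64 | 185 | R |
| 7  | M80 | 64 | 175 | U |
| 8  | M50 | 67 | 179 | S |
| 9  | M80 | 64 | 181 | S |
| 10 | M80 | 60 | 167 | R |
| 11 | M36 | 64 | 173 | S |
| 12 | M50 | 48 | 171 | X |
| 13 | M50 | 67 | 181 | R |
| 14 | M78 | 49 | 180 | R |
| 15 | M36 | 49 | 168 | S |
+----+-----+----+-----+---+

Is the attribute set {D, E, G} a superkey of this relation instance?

Rows 1 and 15 have the same {D, E, G} value (D=M36, E=49, G=S) but are distinct tuples, so {D, E, G} does not determine every attribute — not a superkey.

No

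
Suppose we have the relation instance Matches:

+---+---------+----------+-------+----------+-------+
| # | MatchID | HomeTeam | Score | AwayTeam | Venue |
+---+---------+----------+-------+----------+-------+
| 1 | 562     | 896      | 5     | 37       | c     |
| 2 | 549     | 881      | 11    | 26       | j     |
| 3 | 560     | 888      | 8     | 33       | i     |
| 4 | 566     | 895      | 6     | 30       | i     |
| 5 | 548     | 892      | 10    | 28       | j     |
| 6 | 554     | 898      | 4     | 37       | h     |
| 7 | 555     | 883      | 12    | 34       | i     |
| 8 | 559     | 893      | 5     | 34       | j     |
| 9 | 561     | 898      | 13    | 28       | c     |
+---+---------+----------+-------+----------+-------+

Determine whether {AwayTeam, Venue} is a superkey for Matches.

All 9 rows have distinct {AwayTeam, Venue} values, so {AwayTeam, Venue} → (all attributes) holds and {AwayTeam, Venue} is a superkey.

Yes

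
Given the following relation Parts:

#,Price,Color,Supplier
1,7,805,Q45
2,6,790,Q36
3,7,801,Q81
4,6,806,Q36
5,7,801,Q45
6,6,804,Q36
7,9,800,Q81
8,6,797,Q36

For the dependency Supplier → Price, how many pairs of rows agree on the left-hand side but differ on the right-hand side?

1

Supplier=Q45: all 2 rows agree on Price — 0 pairs.
Supplier=Q36: all 4 rows agree on Price — 0 pairs.
Supplier=Q81: violating pairs (3,7) — 1 pair.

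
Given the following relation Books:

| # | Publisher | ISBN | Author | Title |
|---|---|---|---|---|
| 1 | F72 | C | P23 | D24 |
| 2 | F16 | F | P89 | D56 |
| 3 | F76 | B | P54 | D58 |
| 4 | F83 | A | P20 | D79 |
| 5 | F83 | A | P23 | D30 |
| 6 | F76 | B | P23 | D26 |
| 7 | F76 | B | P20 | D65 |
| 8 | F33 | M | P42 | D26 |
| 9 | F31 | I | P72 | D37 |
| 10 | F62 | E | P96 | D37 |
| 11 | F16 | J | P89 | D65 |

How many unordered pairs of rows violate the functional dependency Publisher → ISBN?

1

Publisher=F16: violating pairs (2,11) — 1 pair.
Publisher=F76: all 3 rows agree on ISBN — 0 pairs.
Publisher=F83: all 2 rows agree on ISBN — 0 pairs.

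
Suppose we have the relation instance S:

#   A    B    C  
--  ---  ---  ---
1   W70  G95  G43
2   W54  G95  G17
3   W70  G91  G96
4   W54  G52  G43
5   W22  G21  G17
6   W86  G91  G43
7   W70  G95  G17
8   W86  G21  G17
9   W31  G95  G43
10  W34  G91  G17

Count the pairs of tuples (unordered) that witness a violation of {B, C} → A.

(B=G95, C=G43): violating pairs (1,9) — 1 pair.
(B=G95, C=G17): violating pairs (2,7) — 1 pair.
(B=G21, C=G17): violating pairs (5,8) — 1 pair.

3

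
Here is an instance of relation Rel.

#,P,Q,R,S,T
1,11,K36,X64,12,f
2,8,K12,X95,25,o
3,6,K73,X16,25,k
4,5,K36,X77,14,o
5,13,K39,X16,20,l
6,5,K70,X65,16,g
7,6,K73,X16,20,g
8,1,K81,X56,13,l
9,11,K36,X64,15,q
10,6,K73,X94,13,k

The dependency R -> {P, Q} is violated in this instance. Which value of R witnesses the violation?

R=X64: rows 1, 9 → {P,Q} = (11, K36), (11, K36) ✓
R=X95: row 2 → {P,Q} = (8, K12) ✓
R=X16: rows 3, 5, 7 → {P,Q} takes values {(6, K73), (13, K39)} — violation
R=X77: row 4 → {P,Q} = (5, K36) ✓
R=X65: row 6 → {P,Q} = (5, K70) ✓
R=X56: row 8 → {P,Q} = (1, K81) ✓
R=X94: row 10 → {P,Q} = (6, K73) ✓
The only R value with inconsistent RHS is R=X16.

X16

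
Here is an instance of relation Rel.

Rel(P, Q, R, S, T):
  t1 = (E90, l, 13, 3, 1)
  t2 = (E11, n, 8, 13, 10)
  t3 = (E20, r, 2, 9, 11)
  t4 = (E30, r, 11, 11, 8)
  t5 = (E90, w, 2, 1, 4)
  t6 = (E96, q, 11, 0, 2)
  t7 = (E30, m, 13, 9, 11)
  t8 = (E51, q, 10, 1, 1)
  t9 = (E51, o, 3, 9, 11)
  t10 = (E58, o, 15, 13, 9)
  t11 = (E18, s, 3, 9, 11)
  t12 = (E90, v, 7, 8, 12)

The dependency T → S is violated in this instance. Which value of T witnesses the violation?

1

T=1: rows 1, 8 → S takes values {3, 1} — violation
T=10: row 2 → S = 13 ✓
T=11: rows 3, 7, 9, 11 → S = 9, 9, 9, 9 ✓
T=8: row 4 → S = 11 ✓
T=4: row 5 → S = 1 ✓
T=2: row 6 → S = 0 ✓
T=9: row 10 → S = 13 ✓
T=12: row 12 → S = 8 ✓
The only T value with inconsistent S is T=1.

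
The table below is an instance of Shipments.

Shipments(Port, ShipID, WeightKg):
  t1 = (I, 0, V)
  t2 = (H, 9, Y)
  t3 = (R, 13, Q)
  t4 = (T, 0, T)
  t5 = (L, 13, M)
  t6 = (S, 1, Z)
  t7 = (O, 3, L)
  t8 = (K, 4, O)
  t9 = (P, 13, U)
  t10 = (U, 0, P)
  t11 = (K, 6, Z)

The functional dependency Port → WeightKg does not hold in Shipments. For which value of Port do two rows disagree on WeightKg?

K

Port=I: row 1 → WeightKg = V ✓
Port=H: row 2 → WeightKg = Y ✓
Port=R: row 3 → WeightKg = Q ✓
Port=T: row 4 → WeightKg = T ✓
Port=L: row 5 → WeightKg = M ✓
Port=S: row 6 → WeightKg = Z ✓
Port=O: row 7 → WeightKg = L ✓
Port=K: rows 8, 11 → WeightKg takes values {O, Z} — violation
Port=P: row 9 → WeightKg = U ✓
Port=U: row 10 → WeightKg = P ✓
The only Port value with inconsistent WeightKg is Port=K.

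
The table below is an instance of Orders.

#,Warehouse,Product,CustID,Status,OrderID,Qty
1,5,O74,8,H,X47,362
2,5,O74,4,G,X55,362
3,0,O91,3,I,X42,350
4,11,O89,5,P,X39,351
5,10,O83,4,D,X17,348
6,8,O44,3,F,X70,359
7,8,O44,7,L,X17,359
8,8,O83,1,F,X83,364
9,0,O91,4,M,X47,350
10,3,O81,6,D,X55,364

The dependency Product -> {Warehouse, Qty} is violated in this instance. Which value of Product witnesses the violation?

O83

Product=O74: rows 1, 2 → {Warehouse,Qty} = (5, 362), (5, 362) ✓
Product=O91: rows 3, 9 → {Warehouse,Qty} = (0, 350), (0, 350) ✓
Product=O89: row 4 → {Warehouse,Qty} = (11, 351) ✓
Product=O83: rows 5, 8 → {Warehouse,Qty} takes values {(10, 348), (8, 364)} — violation
Product=O44: rows 6, 7 → {Warehouse,Qty} = (8, 359), (8, 359) ✓
Product=O81: row 10 → {Warehouse,Qty} = (3, 364) ✓
The only Product value with inconsistent RHS is Product=O83.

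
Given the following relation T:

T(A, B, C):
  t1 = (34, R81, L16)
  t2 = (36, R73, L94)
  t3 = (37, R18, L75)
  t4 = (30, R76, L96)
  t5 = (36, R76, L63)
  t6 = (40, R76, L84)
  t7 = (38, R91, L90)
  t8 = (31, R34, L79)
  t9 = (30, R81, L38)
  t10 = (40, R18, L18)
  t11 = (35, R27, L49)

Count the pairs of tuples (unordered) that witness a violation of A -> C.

3

A=36: violating pairs (2,5) — 1 pair.
A=30: violating pairs (4,9) — 1 pair.
A=40: violating pairs (6,10) — 1 pair.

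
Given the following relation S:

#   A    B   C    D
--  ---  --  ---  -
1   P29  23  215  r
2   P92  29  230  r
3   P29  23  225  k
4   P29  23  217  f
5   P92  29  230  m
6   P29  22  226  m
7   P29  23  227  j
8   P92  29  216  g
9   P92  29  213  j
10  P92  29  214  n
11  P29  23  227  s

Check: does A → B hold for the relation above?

No

A=P29: rows 1, 3, 4, 6, 7, 11 → B takes values {23, 22} — violation
A=P92: rows 2, 5, 8, 9, 10 → B = 29, 29, 29, 29, 29 ✓
Two rows agree on A but differ on B, so A → B does not hold.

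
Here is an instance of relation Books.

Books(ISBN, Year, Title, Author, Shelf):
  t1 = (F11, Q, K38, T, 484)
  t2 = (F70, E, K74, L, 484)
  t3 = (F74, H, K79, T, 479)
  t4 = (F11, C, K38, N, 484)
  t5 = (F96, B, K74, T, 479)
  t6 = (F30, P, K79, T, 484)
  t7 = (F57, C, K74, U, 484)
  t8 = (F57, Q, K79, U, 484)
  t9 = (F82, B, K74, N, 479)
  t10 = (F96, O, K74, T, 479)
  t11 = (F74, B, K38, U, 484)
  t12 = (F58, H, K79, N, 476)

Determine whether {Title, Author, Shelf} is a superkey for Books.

No

Rows 5 and 10 have the same {Title, Author, Shelf} value (Title=K74, Author=T, Shelf=479) but are distinct tuples, so {Title, Author, Shelf} does not determine every attribute — not a superkey.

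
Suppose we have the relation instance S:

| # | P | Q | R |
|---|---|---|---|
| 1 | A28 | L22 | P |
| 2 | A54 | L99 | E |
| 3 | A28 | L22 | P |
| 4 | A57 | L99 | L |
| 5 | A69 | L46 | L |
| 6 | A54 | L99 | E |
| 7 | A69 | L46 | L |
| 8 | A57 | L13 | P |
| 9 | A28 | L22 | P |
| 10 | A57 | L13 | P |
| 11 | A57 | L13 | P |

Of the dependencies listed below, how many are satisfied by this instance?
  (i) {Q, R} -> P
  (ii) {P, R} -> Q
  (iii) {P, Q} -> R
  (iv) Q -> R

3

(i) {Q, R} -> P: every LHS value maps to a single RHS value — holds.
(ii) {P, R} -> Q: every LHS value maps to a single RHS value — holds.
(iii) {P, Q} -> R: every LHS value maps to a single RHS value — holds.
(iv) Q -> R: Q=L99: rows 2, 4, 6 → R takes values {E, L} — violation — fails.
3 of the 4 dependencies hold.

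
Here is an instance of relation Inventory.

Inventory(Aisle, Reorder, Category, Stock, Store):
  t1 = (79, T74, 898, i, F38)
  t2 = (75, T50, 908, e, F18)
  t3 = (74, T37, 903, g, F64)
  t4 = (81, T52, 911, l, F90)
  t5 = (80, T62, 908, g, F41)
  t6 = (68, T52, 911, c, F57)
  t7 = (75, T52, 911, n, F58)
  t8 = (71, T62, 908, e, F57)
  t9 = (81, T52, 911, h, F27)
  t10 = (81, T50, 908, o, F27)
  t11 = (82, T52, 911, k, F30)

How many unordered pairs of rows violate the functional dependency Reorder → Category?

0

Reorder=T50: all 2 rows agree on Category — 0 pairs.
Reorder=T52: all 5 rows agree on Category — 0 pairs.
Reorder=T62: all 2 rows agree on Category — 0 pairs.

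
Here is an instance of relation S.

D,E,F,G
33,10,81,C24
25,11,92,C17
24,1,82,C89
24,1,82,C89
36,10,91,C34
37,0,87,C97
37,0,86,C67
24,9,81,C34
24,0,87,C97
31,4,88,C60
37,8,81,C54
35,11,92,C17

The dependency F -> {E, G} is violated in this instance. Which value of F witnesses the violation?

F=81: 3 rows → {E,G} takes values {(10, C24), (9, C34), (8, C54)} — violation
F=92: 2 rows → {E,G} = (11, C17), (11, C17) ✓
F=82: 2 rows → {E,G} = (1, C89), (1, C89) ✓
F=91: 1 row → {E,G} = (10, C34) ✓
F=87: 2 rows → {E,G} = (0, C97), (0, C97) ✓
F=86: 1 row → {E,G} = (0, C67) ✓
F=88: 1 row → {E,G} = (4, C60) ✓
The only F value with inconsistent RHS is F=81.

81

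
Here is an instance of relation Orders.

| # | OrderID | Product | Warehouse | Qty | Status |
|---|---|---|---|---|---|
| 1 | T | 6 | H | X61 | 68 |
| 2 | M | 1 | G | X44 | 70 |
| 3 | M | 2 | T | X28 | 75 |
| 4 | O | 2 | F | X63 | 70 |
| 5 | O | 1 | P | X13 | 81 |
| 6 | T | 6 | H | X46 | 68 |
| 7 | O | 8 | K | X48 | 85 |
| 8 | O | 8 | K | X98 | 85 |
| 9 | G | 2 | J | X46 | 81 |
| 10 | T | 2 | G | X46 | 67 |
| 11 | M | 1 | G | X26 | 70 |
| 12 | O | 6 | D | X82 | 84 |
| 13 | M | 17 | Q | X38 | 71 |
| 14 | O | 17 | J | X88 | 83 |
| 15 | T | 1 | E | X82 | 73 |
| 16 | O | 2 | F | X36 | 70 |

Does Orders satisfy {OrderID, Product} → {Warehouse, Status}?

Yes

(OrderID=T, Product=6): rows 1, 6 → {Warehouse,Status} = (H, 68), (H, 68) ✓
(OrderID=M, Product=1): rows 2, 11 → {Warehouse,Status} = (G, 70), (G, 70) ✓
(OrderID=M, Product=2): row 3 → {Warehouse,Status} = (T, 75) ✓
(OrderID=O, Product=2): rows 4, 16 → {Warehouse,Status} = (F, 70), (F, 70) ✓
(OrderID=O, Product=1): row 5 → {Warehouse,Status} = (P, 81) ✓
(OrderID=O, Product=8): rows 7, 8 → {Warehouse,Status} = (K, 85), (K, 85) ✓
(OrderID=G, Product=2): row 9 → {Warehouse,Status} = (J, 81) ✓
(OrderID=T, Product=2): row 10 → {Warehouse,Status} = (G, 67) ✓
(OrderID=O, Product=6): row 12 → {Warehouse,Status} = (D, 84) ✓
(OrderID=M, Product=17): row 13 → {Warehouse,Status} = (Q, 71) ✓
(OrderID=O, Product=17): row 14 → {Warehouse,Status} = (J, 83) ✓
(OrderID=T, Product=1): row 15 → {Warehouse,Status} = (E, 73) ✓
Every {OrderID, Product} value is associated with a single {Warehouse, Status} value, so {OrderID, Product} → {Warehouse, Status} holds.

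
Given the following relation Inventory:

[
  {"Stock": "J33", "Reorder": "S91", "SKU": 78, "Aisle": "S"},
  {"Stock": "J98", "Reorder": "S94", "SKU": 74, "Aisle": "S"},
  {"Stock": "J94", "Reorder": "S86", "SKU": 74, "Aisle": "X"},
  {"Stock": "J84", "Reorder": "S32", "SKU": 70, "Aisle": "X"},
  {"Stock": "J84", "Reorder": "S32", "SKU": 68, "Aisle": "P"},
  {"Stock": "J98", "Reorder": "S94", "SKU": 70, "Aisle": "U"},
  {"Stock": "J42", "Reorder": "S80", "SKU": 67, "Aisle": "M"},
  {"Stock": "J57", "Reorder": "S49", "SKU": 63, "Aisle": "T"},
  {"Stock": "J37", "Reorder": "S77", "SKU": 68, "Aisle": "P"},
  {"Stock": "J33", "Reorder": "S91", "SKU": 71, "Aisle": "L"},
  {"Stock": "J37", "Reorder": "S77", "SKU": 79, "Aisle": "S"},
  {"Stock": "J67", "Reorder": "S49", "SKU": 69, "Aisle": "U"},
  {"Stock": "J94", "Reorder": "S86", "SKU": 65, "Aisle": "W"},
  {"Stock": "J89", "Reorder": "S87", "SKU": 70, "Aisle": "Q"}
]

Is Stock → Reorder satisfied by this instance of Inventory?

Stock=J33: 2 rows → Reorder = S91, S91 ✓
Stock=J98: 2 rows → Reorder = S94, S94 ✓
Stock=J94: 2 rows → Reorder = S86, S86 ✓
Stock=J84: 2 rows → Reorder = S32, S32 ✓
Stock=J42: 1 row → Reorder = S80 ✓
Stock=J57: 1 row → Reorder = S49 ✓
Stock=J37: 2 rows → Reorder = S77, S77 ✓
Stock=J67: 1 row → Reorder = S49 ✓
Stock=J89: 1 row → Reorder = S87 ✓
Every Stock value is associated with a single Reorder value, so Stock → Reorder holds.

Yes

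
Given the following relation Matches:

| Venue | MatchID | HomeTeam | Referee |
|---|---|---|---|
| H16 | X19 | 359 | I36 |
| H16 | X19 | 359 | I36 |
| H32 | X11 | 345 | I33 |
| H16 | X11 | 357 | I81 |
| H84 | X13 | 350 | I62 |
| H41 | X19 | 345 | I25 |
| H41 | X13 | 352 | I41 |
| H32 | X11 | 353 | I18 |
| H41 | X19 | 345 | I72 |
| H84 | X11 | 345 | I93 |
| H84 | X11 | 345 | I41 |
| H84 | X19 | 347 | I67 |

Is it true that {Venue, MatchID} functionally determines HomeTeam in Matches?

No

(Venue=H16, MatchID=X19): 2 rows → HomeTeam = 359, 359 ✓
(Venue=H32, MatchID=X11): 2 rows → HomeTeam takes values {345, 353} — violation
(Venue=H16, MatchID=X11): 1 row → HomeTeam = 357 ✓
(Venue=H84, MatchID=X13): 1 row → HomeTeam = 350 ✓
(Venue=H41, MatchID=X19): 2 rows → HomeTeam = 345, 345 ✓
(Venue=H41, MatchID=X13): 1 row → HomeTeam = 352 ✓
(Venue=H84, MatchID=X11): 2 rows → HomeTeam = 345, 345 ✓
(Venue=H84, MatchID=X19): 1 row → HomeTeam = 347 ✓
Two rows agree on {Venue, MatchID} but differ on HomeTeam, so {Venue, MatchID} → HomeTeam does not hold.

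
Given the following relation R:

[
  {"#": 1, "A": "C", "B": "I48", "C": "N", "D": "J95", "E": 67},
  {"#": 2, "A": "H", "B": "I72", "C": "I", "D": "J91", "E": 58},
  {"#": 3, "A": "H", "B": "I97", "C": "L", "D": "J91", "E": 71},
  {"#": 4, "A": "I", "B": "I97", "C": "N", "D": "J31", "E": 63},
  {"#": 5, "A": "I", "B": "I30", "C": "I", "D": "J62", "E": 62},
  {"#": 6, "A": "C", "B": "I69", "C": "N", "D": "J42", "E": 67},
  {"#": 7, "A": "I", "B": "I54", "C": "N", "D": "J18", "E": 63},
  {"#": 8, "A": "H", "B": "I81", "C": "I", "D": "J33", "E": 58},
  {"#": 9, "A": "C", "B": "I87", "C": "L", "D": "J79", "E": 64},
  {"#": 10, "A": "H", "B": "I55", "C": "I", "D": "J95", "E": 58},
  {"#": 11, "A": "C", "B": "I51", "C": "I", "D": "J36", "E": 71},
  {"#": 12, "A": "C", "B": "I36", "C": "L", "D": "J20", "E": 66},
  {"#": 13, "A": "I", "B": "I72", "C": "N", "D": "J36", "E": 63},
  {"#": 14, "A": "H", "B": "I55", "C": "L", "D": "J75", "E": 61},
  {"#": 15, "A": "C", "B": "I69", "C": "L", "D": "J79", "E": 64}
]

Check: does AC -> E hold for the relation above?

No

(A=C, C=N): rows 1, 6 → E = 67, 67 ✓
(A=H, C=I): rows 2, 8, 10 → E = 58, 58, 58 ✓
(A=H, C=L): rows 3, 14 → E takes values {71, 61} — violation
(A=I, C=N): rows 4, 7, 13 → E = 63, 63, 63 ✓
(A=I, C=I): row 5 → E = 62 ✓
(A=C, C=L): rows 9, 12, 15 → E takes values {64, 66} — violation
(A=C, C=I): row 11 → E = 71 ✓
Two rows agree on AC but differ on E, so AC -> E does not hold.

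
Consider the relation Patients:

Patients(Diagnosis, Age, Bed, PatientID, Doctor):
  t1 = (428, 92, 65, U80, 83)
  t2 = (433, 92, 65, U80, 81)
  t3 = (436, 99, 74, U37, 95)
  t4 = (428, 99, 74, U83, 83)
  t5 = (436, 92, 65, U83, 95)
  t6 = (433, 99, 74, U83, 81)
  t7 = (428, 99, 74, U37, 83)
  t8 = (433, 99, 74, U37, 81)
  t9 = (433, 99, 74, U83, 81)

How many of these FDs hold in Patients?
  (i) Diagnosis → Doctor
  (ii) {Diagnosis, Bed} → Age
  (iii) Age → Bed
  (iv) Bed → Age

(i) Diagnosis → Doctor: every LHS value maps to a single RHS value — holds.
(ii) {Diagnosis, Bed} → Age: every LHS value maps to a single RHS value — holds.
(iii) Age → Bed: every LHS value maps to a single RHS value — holds.
(iv) Bed → Age: every LHS value maps to a single RHS value — holds.
4 of the 4 dependencies hold.

4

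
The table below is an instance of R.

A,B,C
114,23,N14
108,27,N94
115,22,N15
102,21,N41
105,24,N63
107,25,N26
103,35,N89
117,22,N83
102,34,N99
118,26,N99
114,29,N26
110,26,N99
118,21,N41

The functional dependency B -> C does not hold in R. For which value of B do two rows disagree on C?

B=23: 1 row → C = N14 ✓
B=27: 1 row → C = N94 ✓
B=22: 2 rows → C takes values {N15, N83} — violation
B=21: 2 rows → C = N41, N41 ✓
B=24: 1 row → C = N63 ✓
B=25: 1 row → C = N26 ✓
B=35: 1 row → C = N89 ✓
B=34: 1 row → C = N99 ✓
B=26: 2 rows → C = N99, N99 ✓
B=29: 1 row → C = N26 ✓
The only B value with inconsistent C is B=22.

22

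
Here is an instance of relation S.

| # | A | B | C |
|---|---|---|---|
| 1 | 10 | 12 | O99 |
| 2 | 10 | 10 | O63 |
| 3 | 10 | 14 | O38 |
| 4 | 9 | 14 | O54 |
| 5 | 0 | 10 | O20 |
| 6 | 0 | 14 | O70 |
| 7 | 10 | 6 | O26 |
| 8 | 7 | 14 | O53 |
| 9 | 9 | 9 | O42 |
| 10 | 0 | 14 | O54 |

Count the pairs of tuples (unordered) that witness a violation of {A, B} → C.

(A=0, B=14): violating pairs (6,10) — 1 pair.

1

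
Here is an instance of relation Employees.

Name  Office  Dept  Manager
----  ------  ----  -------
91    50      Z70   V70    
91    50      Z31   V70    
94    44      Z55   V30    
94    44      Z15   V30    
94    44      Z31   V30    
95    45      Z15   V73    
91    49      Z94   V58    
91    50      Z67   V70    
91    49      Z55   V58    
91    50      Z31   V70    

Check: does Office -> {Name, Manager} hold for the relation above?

Yes

Office=50: 4 rows → {Name,Manager} = (91, V70), (91, V70), (91, V70), (91, V70) ✓
Office=44: 3 rows → {Name,Manager} = (94, V30), (94, V30), (94, V30) ✓
Office=45: 1 row → {Name,Manager} = (95, V73) ✓
Office=49: 2 rows → {Name,Manager} = (91, V58), (91, V58) ✓
Every Office value is associated with a single {Name, Manager} value, so Office -> {Name, Manager} holds.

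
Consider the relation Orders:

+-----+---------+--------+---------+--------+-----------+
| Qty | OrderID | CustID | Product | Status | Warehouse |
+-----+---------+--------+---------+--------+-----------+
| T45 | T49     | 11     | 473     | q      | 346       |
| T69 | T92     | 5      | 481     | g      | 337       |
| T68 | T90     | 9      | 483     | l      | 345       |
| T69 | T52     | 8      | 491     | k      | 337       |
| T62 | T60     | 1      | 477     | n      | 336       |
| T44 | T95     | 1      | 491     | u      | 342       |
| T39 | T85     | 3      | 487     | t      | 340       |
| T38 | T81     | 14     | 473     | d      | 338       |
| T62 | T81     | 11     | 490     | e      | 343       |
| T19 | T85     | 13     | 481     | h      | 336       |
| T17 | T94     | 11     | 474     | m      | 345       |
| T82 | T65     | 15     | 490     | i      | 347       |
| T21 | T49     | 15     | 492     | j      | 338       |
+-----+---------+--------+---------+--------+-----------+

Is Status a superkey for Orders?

Yes

All 13 rows have distinct Status values, so Status → (all attributes) holds and Status is a superkey.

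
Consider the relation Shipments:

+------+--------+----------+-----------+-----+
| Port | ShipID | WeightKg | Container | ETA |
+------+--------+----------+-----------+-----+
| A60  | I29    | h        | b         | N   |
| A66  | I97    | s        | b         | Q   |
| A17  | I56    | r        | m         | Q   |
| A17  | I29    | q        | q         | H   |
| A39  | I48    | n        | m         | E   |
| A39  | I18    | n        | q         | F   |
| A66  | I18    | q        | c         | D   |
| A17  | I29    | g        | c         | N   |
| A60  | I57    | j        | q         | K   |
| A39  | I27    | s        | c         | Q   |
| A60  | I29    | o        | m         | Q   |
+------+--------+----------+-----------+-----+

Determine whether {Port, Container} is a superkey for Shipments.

All 11 rows have distinct {Port, Container} values, so {Port, Container} → (all attributes) holds and {Port, Container} is a superkey.

Yes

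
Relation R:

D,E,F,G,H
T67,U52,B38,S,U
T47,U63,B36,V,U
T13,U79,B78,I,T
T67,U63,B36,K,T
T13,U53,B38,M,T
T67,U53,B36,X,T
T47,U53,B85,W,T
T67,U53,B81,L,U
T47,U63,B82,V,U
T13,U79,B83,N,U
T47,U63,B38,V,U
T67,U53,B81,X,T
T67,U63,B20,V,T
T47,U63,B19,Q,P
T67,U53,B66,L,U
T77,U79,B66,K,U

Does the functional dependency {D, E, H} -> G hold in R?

No

(D=T67, E=U52, H=U): 1 row → G = S ✓
(D=T47, E=U63, H=U): 3 rows → G = V, V, V ✓
(D=T13, E=U79, H=T): 1 row → G = I ✓
(D=T67, E=U63, H=T): 2 rows → G takes values {K, V} — violation
(D=T13, E=U53, H=T): 1 row → G = M ✓
(D=T67, E=U53, H=T): 2 rows → G = X, X ✓
(D=T47, E=U53, H=T): 1 row → G = W ✓
(D=T67, E=U53, H=U): 2 rows → G = L, L ✓
(D=T13, E=U79, H=U): 1 row → G = N ✓
(D=T47, E=U63, H=P): 1 row → G = Q ✓
(D=T77, E=U79, H=U): 1 row → G = K ✓
Two rows agree on {D, E, H} but differ on G, so {D, E, H} -> G does not hold.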